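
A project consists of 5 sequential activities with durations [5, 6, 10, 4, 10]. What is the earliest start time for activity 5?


Activity 5 starts after activities 1 through 4 complete.
Predecessor durations: [5, 6, 10, 4]
ES = 5 + 6 + 10 + 4 = 25

25


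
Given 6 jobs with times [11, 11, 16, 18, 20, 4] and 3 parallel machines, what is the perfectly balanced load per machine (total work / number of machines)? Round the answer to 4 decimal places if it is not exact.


Total processing time = 11 + 11 + 16 + 18 + 20 + 4 = 80
Number of machines = 3
Ideal balanced load = 80 / 3 = 26.6667

26.6667


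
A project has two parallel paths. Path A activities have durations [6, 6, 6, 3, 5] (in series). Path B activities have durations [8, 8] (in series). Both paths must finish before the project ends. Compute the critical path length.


Path A total = 6 + 6 + 6 + 3 + 5 = 26
Path B total = 8 + 8 = 16
Critical path = longest path = max(26, 16) = 26

26


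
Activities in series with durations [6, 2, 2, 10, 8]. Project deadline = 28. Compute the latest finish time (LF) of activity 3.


LF(activity 3) = deadline - sum of successor durations
Successors: activities 4 through 5 with durations [10, 8]
Sum of successor durations = 18
LF = 28 - 18 = 10

10


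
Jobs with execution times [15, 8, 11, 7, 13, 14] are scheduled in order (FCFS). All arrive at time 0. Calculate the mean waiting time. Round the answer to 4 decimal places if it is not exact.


FCFS order (as given): [15, 8, 11, 7, 13, 14]
Waiting times:
  Job 1: wait = 0
  Job 2: wait = 15
  Job 3: wait = 23
  Job 4: wait = 34
  Job 5: wait = 41
  Job 6: wait = 54
Sum of waiting times = 167
Average waiting time = 167/6 = 27.8333

27.8333


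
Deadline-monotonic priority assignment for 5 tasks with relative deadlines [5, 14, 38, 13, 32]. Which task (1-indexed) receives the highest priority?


Sort tasks by relative deadline (ascending):
  Task 1: deadline = 5
  Task 4: deadline = 13
  Task 2: deadline = 14
  Task 5: deadline = 32
  Task 3: deadline = 38
Priority order (highest first): [1, 4, 2, 5, 3]
Highest priority task = 1

1


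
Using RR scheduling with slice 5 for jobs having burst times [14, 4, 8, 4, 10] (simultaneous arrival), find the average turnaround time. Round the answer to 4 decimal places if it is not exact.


Time quantum = 5
Execution trace:
  J1 runs 5 units, time = 5
  J2 runs 4 units, time = 9
  J3 runs 5 units, time = 14
  J4 runs 4 units, time = 18
  J5 runs 5 units, time = 23
  J1 runs 5 units, time = 28
  J3 runs 3 units, time = 31
  J5 runs 5 units, time = 36
  J1 runs 4 units, time = 40
Finish times: [40, 9, 31, 18, 36]
Average turnaround = 134/5 = 26.8

26.8


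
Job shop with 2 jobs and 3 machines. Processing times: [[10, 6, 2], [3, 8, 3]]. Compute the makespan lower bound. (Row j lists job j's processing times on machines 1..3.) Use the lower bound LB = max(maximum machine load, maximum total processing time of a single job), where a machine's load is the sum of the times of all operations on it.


Machine loads:
  Machine 1: 10 + 3 = 13
  Machine 2: 6 + 8 = 14
  Machine 3: 2 + 3 = 5
Max machine load = 14
Job totals:
  Job 1: 18
  Job 2: 14
Max job total = 18
Lower bound = max(14, 18) = 18

18


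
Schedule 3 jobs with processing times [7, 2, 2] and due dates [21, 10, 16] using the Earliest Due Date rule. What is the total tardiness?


Sort by due date (EDD order): [(2, 10), (2, 16), (7, 21)]
Compute completion times and tardiness:
  Job 1: p=2, d=10, C=2, tardiness=max(0,2-10)=0
  Job 2: p=2, d=16, C=4, tardiness=max(0,4-16)=0
  Job 3: p=7, d=21, C=11, tardiness=max(0,11-21)=0
Total tardiness = 0

0


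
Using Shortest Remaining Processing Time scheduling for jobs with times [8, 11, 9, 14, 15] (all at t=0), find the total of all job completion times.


Since all jobs arrive at t=0, SRPT equals SPT ordering.
SPT order: [8, 9, 11, 14, 15]
Completion times:
  Job 1: p=8, C=8
  Job 2: p=9, C=17
  Job 3: p=11, C=28
  Job 4: p=14, C=42
  Job 5: p=15, C=57
Total completion time = 8 + 17 + 28 + 42 + 57 = 152

152


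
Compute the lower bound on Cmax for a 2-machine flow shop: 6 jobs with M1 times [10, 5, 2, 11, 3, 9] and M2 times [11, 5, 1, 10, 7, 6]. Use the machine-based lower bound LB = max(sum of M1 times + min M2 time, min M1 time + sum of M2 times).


LB1 = sum(M1 times) + min(M2 times) = 40 + 1 = 41
LB2 = min(M1 times) + sum(M2 times) = 2 + 40 = 42
Lower bound = max(LB1, LB2) = max(41, 42) = 42

42


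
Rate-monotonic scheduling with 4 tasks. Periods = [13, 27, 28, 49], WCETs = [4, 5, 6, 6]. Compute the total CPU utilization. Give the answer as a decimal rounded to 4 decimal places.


Compute individual utilizations (exact fractions):
  Task 1: C/T = 4/13 (approx. 0.3077)
  Task 2: C/T = 5/27 (approx. 0.1852)
  Task 3: C/T = 6/28 = 3/14 (approx. 0.2143)
  Task 4: C/T = 6/49 (approx. 0.1224)
Total utilization U = 4/13 + 5/27 + 3/14 + 6/49 = 28537/34398
Rounded to 4 decimal places: U = 0.8296
RM (Liu & Layland) bound for 4 tasks = 0.756828; compare with U = 28537/34398 (approx. 0.829612)
bound < U <= 1, so the RM sufficient condition is not met (inconclusive; an exact test such as response-time analysis is needed).

0.8296


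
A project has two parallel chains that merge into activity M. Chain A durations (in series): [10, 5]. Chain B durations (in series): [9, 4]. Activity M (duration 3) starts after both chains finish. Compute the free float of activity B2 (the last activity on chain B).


ES(B2) = sum of predecessors on chain B = 9
EF(B2) = ES + duration = 9 + 4 = 13
Successor of B2 is M. ES(M) = max(sum(A), sum(B)) = max(15, 13) = 15
Free float = ES(successor) - EF(current) = 15 - 13 = 2

2


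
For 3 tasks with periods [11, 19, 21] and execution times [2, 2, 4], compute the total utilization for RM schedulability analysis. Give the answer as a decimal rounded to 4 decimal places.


Compute individual utilizations (exact fractions):
  Task 1: C/T = 2/11 (approx. 0.1818)
  Task 2: C/T = 2/19 (approx. 0.1053)
  Task 3: C/T = 4/21 (approx. 0.1905)
Total utilization U = 2/11 + 2/19 + 4/21 = 2096/4389
Rounded to 4 decimal places: U = 0.4776
RM (Liu & Layland) bound for 3 tasks = 0.779763; compare with U = 2096/4389 (approx. 0.477558)
U <= bound, so schedulable by RM sufficient condition.

0.4776


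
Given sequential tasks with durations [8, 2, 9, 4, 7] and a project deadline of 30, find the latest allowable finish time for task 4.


LF(activity 4) = deadline - sum of successor durations
Successors: activities 5 through 5 with durations [7]
Sum of successor durations = 7
LF = 30 - 7 = 23

23


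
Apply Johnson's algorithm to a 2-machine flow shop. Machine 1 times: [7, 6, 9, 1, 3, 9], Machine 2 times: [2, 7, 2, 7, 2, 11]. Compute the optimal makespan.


Apply Johnson's rule:
  Group 1 (a <= b): [(4, 1, 7), (2, 6, 7), (6, 9, 11)]
  Group 2 (a > b): [(1, 7, 2), (3, 9, 2), (5, 3, 2)]
Optimal job order: [4, 2, 6, 1, 3, 5]
Schedule:
  Job 4: M1 done at 1, M2 done at 8
  Job 2: M1 done at 7, M2 done at 15
  Job 6: M1 done at 16, M2 done at 27
  Job 1: M1 done at 23, M2 done at 29
  Job 3: M1 done at 32, M2 done at 34
  Job 5: M1 done at 35, M2 done at 37
Makespan = 37

37


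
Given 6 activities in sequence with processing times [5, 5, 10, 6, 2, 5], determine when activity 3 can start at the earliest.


Activity 3 starts after activities 1 through 2 complete.
Predecessor durations: [5, 5]
ES = 5 + 5 = 10

10


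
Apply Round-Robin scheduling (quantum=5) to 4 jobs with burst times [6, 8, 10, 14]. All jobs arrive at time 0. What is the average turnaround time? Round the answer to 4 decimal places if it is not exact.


Time quantum = 5
Execution trace:
  J1 runs 5 units, time = 5
  J2 runs 5 units, time = 10
  J3 runs 5 units, time = 15
  J4 runs 5 units, time = 20
  J1 runs 1 units, time = 21
  J2 runs 3 units, time = 24
  J3 runs 5 units, time = 29
  J4 runs 5 units, time = 34
  J4 runs 4 units, time = 38
Finish times: [21, 24, 29, 38]
Average turnaround = 112/4 = 28.0

28.0


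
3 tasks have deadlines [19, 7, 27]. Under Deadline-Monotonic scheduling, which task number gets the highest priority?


Sort tasks by relative deadline (ascending):
  Task 2: deadline = 7
  Task 1: deadline = 19
  Task 3: deadline = 27
Priority order (highest first): [2, 1, 3]
Highest priority task = 2

2


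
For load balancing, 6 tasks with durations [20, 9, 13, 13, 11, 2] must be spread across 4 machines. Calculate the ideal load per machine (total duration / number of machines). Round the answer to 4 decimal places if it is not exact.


Total processing time = 20 + 9 + 13 + 13 + 11 + 2 = 68
Number of machines = 4
Ideal balanced load = 68 / 4 = 17.0

17.0


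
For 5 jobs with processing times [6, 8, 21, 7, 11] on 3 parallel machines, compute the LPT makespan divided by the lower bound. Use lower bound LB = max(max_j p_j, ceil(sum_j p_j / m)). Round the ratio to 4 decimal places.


LPT order: [21, 11, 8, 7, 6]
Machine loads after assignment: [21, 17, 15]
LPT makespan = 21
Lower bound = max(max_job, ceil(total/3)) = max(21, 18) = 21
Ratio = 21 / 21 = 1.0

1.0


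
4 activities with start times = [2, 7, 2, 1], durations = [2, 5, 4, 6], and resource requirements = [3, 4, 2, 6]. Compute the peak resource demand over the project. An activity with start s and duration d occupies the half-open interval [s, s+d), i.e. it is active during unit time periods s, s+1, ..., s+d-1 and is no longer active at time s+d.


Each activity i is active on [start_i, start_i + duration_i).
Compute total resource usage per time slot:
  t=0: active resources = [], total = 0
  t=1: active resources = [6], total = 6
  t=2: active resources = [3, 2, 6], total = 11
  t=3: active resources = [3, 2, 6], total = 11
  t=4: active resources = [2, 6], total = 8
  t=5: active resources = [2, 6], total = 8
  t=6: active resources = [6], total = 6
  t=7: active resources = [4], total = 4
  t=8: active resources = [4], total = 4
  t=9: active resources = [4], total = 4
  t=10: active resources = [4], total = 4
  t=11: active resources = [4], total = 4
Peak resource demand = 11

11


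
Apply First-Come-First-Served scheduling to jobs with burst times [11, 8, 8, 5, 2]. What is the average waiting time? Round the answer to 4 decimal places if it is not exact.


FCFS order (as given): [11, 8, 8, 5, 2]
Waiting times:
  Job 1: wait = 0
  Job 2: wait = 11
  Job 3: wait = 19
  Job 4: wait = 27
  Job 5: wait = 32
Sum of waiting times = 89
Average waiting time = 89/5 = 17.8

17.8


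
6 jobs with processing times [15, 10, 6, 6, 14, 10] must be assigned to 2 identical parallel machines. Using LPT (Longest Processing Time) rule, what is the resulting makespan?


Sort jobs in decreasing order (LPT): [15, 14, 10, 10, 6, 6]
Assign each job to the least loaded machine:
  Machine 1: jobs [15, 10, 6], load = 31
  Machine 2: jobs [14, 10, 6], load = 30
Makespan = max load = 31

31


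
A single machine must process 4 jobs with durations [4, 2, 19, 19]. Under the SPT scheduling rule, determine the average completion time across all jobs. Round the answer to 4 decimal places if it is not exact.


Sort jobs by processing time (SPT order): [2, 4, 19, 19]
Compute completion times sequentially:
  Job 1: processing = 2, completes at 2
  Job 2: processing = 4, completes at 6
  Job 3: processing = 19, completes at 25
  Job 4: processing = 19, completes at 44
Sum of completion times = 77
Average completion time = 77/4 = 19.25

19.25


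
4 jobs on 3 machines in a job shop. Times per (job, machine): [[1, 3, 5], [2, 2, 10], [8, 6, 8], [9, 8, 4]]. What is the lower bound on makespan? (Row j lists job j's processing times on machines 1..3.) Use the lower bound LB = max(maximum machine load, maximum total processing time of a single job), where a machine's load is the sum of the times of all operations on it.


Machine loads:
  Machine 1: 1 + 2 + 8 + 9 = 20
  Machine 2: 3 + 2 + 6 + 8 = 19
  Machine 3: 5 + 10 + 8 + 4 = 27
Max machine load = 27
Job totals:
  Job 1: 9
  Job 2: 14
  Job 3: 22
  Job 4: 21
Max job total = 22
Lower bound = max(27, 22) = 27

27


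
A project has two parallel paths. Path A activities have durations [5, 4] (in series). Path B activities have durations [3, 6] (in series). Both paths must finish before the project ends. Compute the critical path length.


Path A total = 5 + 4 = 9
Path B total = 3 + 6 = 9
Critical path = longest path = max(9, 9) = 9

9


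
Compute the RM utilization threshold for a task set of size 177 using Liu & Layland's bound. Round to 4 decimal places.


Compute 2^(1/177) = 1.0039237636
Subtract 1: 1.0039237636 - 1 = 0.0039237636
Multiply by n: 177 * 0.0039237636 = 0.6945061572
Round to 4 dp: 0.6945

0.6945


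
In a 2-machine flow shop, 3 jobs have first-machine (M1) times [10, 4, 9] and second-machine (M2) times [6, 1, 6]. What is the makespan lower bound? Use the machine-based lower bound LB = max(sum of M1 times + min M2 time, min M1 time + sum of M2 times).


LB1 = sum(M1 times) + min(M2 times) = 23 + 1 = 24
LB2 = min(M1 times) + sum(M2 times) = 4 + 13 = 17
Lower bound = max(LB1, LB2) = max(24, 17) = 24

24


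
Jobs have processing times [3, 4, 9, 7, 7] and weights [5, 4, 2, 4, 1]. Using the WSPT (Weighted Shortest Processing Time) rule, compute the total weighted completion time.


Compute p/w ratios and sort ascending (WSPT): [(3, 5), (4, 4), (7, 4), (9, 2), (7, 1)]
Compute weighted completion times:
  Job (p=3,w=5): C=3, w*C=5*3=15
  Job (p=4,w=4): C=7, w*C=4*7=28
  Job (p=7,w=4): C=14, w*C=4*14=56
  Job (p=9,w=2): C=23, w*C=2*23=46
  Job (p=7,w=1): C=30, w*C=1*30=30
Total weighted completion time = 175

175


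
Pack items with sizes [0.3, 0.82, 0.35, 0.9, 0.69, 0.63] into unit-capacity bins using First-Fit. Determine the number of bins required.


Place items sequentially using First-Fit:
  Item 0.3 -> new Bin 1
  Item 0.82 -> new Bin 2
  Item 0.35 -> Bin 1 (now 0.65)
  Item 0.9 -> new Bin 3
  Item 0.69 -> new Bin 4
  Item 0.63 -> new Bin 5
Total bins used = 5

5


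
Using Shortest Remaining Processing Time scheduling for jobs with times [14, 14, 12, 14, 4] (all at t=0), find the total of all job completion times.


Since all jobs arrive at t=0, SRPT equals SPT ordering.
SPT order: [4, 12, 14, 14, 14]
Completion times:
  Job 1: p=4, C=4
  Job 2: p=12, C=16
  Job 3: p=14, C=30
  Job 4: p=14, C=44
  Job 5: p=14, C=58
Total completion time = 4 + 16 + 30 + 44 + 58 = 152

152


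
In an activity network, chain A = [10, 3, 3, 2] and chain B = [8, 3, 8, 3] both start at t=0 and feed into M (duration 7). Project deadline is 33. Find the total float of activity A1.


Forward pass: ES(A1) = sum of predecessors on chain A = 0
EF = ES + duration = 0 + 10 = 10
Backward pass: LF(M) = deadline = 33; LS(M) = 33 - 7 = 26
LF(A1) = LS(M) - sum(successors on chain A) = 26 - 8 = 18
LS = LF - duration = 18 - 10 = 8
Total float = LS - ES = 8 - 0 = 8

8


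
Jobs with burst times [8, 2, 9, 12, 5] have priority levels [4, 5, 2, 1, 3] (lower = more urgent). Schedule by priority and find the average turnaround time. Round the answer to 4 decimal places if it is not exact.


Sort by priority (ascending = highest first):
Order: [(1, 12), (2, 9), (3, 5), (4, 8), (5, 2)]
Completion times:
  Priority 1, burst=12, C=12
  Priority 2, burst=9, C=21
  Priority 3, burst=5, C=26
  Priority 4, burst=8, C=34
  Priority 5, burst=2, C=36
Average turnaround = 129/5 = 25.8

25.8


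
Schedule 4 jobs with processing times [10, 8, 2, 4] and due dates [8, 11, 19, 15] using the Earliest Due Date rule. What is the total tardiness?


Sort by due date (EDD order): [(10, 8), (8, 11), (4, 15), (2, 19)]
Compute completion times and tardiness:
  Job 1: p=10, d=8, C=10, tardiness=max(0,10-8)=2
  Job 2: p=8, d=11, C=18, tardiness=max(0,18-11)=7
  Job 3: p=4, d=15, C=22, tardiness=max(0,22-15)=7
  Job 4: p=2, d=19, C=24, tardiness=max(0,24-19)=5
Total tardiness = 21

21


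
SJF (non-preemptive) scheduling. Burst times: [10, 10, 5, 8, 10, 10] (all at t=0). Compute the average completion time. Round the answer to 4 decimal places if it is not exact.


SJF order (ascending): [5, 8, 10, 10, 10, 10]
Completion times:
  Job 1: burst=5, C=5
  Job 2: burst=8, C=13
  Job 3: burst=10, C=23
  Job 4: burst=10, C=33
  Job 5: burst=10, C=43
  Job 6: burst=10, C=53
Average completion = 170/6 = 28.3333

28.3333


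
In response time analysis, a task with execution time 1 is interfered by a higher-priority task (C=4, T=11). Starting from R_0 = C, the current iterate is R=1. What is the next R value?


R_next = C + ceil(R_prev / T_hp) * C_hp
ceil(1 / 11) = ceil(0.0909) = 1
Interference = 1 * 4 = 4
R_next = 1 + 4 = 5

5


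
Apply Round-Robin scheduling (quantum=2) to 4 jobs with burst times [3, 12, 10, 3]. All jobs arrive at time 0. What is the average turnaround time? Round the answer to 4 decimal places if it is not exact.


Time quantum = 2
Execution trace:
  J1 runs 2 units, time = 2
  J2 runs 2 units, time = 4
  J3 runs 2 units, time = 6
  J4 runs 2 units, time = 8
  J1 runs 1 units, time = 9
  J2 runs 2 units, time = 11
  J3 runs 2 units, time = 13
  J4 runs 1 units, time = 14
  J2 runs 2 units, time = 16
  J3 runs 2 units, time = 18
  J2 runs 2 units, time = 20
  J3 runs 2 units, time = 22
  J2 runs 2 units, time = 24
  J3 runs 2 units, time = 26
  J2 runs 2 units, time = 28
Finish times: [9, 28, 26, 14]
Average turnaround = 77/4 = 19.25

19.25


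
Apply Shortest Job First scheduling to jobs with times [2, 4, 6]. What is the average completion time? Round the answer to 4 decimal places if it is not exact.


SJF order (ascending): [2, 4, 6]
Completion times:
  Job 1: burst=2, C=2
  Job 2: burst=4, C=6
  Job 3: burst=6, C=12
Average completion = 20/3 = 6.6667

6.6667


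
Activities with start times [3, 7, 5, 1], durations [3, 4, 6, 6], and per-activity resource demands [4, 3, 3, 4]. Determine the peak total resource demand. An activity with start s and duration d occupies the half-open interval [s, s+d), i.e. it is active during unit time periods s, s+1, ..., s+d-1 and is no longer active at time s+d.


Each activity i is active on [start_i, start_i + duration_i).
Compute total resource usage per time slot:
  t=0: active resources = [], total = 0
  t=1: active resources = [4], total = 4
  t=2: active resources = [4], total = 4
  t=3: active resources = [4, 4], total = 8
  t=4: active resources = [4, 4], total = 8
  t=5: active resources = [4, 3, 4], total = 11
  t=6: active resources = [3, 4], total = 7
  t=7: active resources = [3, 3], total = 6
  t=8: active resources = [3, 3], total = 6
  t=9: active resources = [3, 3], total = 6
  t=10: active resources = [3, 3], total = 6
Peak resource demand = 11

11


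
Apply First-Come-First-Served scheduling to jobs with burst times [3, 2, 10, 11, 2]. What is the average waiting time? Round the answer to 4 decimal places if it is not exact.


FCFS order (as given): [3, 2, 10, 11, 2]
Waiting times:
  Job 1: wait = 0
  Job 2: wait = 3
  Job 3: wait = 5
  Job 4: wait = 15
  Job 5: wait = 26
Sum of waiting times = 49
Average waiting time = 49/5 = 9.8

9.8


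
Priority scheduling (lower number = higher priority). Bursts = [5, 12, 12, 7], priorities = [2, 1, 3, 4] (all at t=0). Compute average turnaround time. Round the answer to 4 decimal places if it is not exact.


Sort by priority (ascending = highest first):
Order: [(1, 12), (2, 5), (3, 12), (4, 7)]
Completion times:
  Priority 1, burst=12, C=12
  Priority 2, burst=5, C=17
  Priority 3, burst=12, C=29
  Priority 4, burst=7, C=36
Average turnaround = 94/4 = 23.5

23.5


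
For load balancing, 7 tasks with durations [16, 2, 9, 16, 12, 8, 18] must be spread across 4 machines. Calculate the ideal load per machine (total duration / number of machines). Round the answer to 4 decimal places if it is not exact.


Total processing time = 16 + 2 + 9 + 16 + 12 + 8 + 18 = 81
Number of machines = 4
Ideal balanced load = 81 / 4 = 20.25

20.25


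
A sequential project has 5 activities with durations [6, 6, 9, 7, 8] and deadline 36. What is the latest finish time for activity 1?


LF(activity 1) = deadline - sum of successor durations
Successors: activities 2 through 5 with durations [6, 9, 7, 8]
Sum of successor durations = 30
LF = 36 - 30 = 6

6


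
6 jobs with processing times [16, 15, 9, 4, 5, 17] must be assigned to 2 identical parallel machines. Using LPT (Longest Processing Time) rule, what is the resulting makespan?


Sort jobs in decreasing order (LPT): [17, 16, 15, 9, 5, 4]
Assign each job to the least loaded machine:
  Machine 1: jobs [17, 9, 5, 4], load = 35
  Machine 2: jobs [16, 15], load = 31
Makespan = max load = 35

35


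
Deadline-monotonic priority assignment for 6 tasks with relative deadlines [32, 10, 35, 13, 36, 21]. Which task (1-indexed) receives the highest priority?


Sort tasks by relative deadline (ascending):
  Task 2: deadline = 10
  Task 4: deadline = 13
  Task 6: deadline = 21
  Task 1: deadline = 32
  Task 3: deadline = 35
  Task 5: deadline = 36
Priority order (highest first): [2, 4, 6, 1, 3, 5]
Highest priority task = 2

2


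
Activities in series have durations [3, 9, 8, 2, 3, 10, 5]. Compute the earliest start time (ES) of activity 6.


Activity 6 starts after activities 1 through 5 complete.
Predecessor durations: [3, 9, 8, 2, 3]
ES = 3 + 9 + 8 + 2 + 3 = 25

25


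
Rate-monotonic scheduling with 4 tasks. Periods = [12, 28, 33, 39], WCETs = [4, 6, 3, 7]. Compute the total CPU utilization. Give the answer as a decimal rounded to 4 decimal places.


Compute individual utilizations (exact fractions):
  Task 1: C/T = 4/12 = 1/3 (approx. 0.3333)
  Task 2: C/T = 6/28 = 3/14 (approx. 0.2143)
  Task 3: C/T = 3/33 = 1/11 (approx. 0.0909)
  Task 4: C/T = 7/39 (approx. 0.1795)
Total utilization U = 1/3 + 3/14 + 1/11 + 7/39 = 4913/6006
Rounded to 4 decimal places: U = 0.8180
RM (Liu & Layland) bound for 4 tasks = 0.756828; compare with U = 4913/6006 (approx. 0.818015)
bound < U <= 1, so the RM sufficient condition is not met (inconclusive; an exact test such as response-time analysis is needed).

0.8180


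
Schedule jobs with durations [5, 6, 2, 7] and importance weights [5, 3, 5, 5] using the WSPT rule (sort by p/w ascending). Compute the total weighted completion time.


Compute p/w ratios and sort ascending (WSPT): [(2, 5), (5, 5), (7, 5), (6, 3)]
Compute weighted completion times:
  Job (p=2,w=5): C=2, w*C=5*2=10
  Job (p=5,w=5): C=7, w*C=5*7=35
  Job (p=7,w=5): C=14, w*C=5*14=70
  Job (p=6,w=3): C=20, w*C=3*20=60
Total weighted completion time = 175

175


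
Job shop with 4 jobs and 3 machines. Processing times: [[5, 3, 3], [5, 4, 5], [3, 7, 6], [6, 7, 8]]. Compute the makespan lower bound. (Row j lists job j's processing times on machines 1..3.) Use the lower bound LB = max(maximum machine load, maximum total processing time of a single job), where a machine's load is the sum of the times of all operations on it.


Machine loads:
  Machine 1: 5 + 5 + 3 + 6 = 19
  Machine 2: 3 + 4 + 7 + 7 = 21
  Machine 3: 3 + 5 + 6 + 8 = 22
Max machine load = 22
Job totals:
  Job 1: 11
  Job 2: 14
  Job 3: 16
  Job 4: 21
Max job total = 21
Lower bound = max(22, 21) = 22

22


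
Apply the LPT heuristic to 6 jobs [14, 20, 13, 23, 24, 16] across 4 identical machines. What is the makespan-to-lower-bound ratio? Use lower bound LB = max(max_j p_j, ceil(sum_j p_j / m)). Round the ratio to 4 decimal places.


LPT order: [24, 23, 20, 16, 14, 13]
Machine loads after assignment: [24, 23, 33, 30]
LPT makespan = 33
Lower bound = max(max_job, ceil(total/4)) = max(24, 28) = 28
Ratio = 33 / 28 = 1.1786

1.1786


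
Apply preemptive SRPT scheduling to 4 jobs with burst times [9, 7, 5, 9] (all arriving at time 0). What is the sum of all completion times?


Since all jobs arrive at t=0, SRPT equals SPT ordering.
SPT order: [5, 7, 9, 9]
Completion times:
  Job 1: p=5, C=5
  Job 2: p=7, C=12
  Job 3: p=9, C=21
  Job 4: p=9, C=30
Total completion time = 5 + 12 + 21 + 30 = 68

68


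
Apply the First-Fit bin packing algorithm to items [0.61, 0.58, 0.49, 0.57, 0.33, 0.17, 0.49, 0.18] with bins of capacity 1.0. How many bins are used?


Place items sequentially using First-Fit:
  Item 0.61 -> new Bin 1
  Item 0.58 -> new Bin 2
  Item 0.49 -> new Bin 3
  Item 0.57 -> new Bin 4
  Item 0.33 -> Bin 1 (now 0.94)
  Item 0.17 -> Bin 2 (now 0.75)
  Item 0.49 -> Bin 3 (now 0.98)
  Item 0.18 -> Bin 2 (now 0.93)
Total bins used = 4

4


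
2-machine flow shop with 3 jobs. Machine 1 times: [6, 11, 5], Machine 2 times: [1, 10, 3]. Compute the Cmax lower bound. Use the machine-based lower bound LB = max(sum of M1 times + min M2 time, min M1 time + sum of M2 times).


LB1 = sum(M1 times) + min(M2 times) = 22 + 1 = 23
LB2 = min(M1 times) + sum(M2 times) = 5 + 14 = 19
Lower bound = max(LB1, LB2) = max(23, 19) = 23

23


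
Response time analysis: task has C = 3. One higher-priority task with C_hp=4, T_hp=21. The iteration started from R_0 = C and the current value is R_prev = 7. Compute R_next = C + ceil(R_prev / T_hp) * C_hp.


R_next = C + ceil(R_prev / T_hp) * C_hp
ceil(7 / 21) = ceil(0.3333) = 1
Interference = 1 * 4 = 4
R_next = 3 + 4 = 7
R_next = R_prev, so the iteration has converged (response time = 7).

7


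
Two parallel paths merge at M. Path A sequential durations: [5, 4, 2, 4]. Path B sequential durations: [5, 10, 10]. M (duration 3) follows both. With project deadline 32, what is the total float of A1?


Forward pass: ES(A1) = sum of predecessors on chain A = 0
EF = ES + duration = 0 + 5 = 5
Backward pass: LF(M) = deadline = 32; LS(M) = 32 - 3 = 29
LF(A1) = LS(M) - sum(successors on chain A) = 29 - 10 = 19
LS = LF - duration = 19 - 5 = 14
Total float = LS - ES = 14 - 0 = 14

14


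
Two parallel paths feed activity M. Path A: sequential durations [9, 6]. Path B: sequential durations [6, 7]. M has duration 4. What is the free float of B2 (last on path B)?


ES(B2) = sum of predecessors on chain B = 6
EF(B2) = ES + duration = 6 + 7 = 13
Successor of B2 is M. ES(M) = max(sum(A), sum(B)) = max(15, 13) = 15
Free float = ES(successor) - EF(current) = 15 - 13 = 2

2


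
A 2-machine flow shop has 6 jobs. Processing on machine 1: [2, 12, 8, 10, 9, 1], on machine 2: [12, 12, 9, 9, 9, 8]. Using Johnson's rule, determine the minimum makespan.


Apply Johnson's rule:
  Group 1 (a <= b): [(6, 1, 8), (1, 2, 12), (3, 8, 9), (5, 9, 9), (2, 12, 12)]
  Group 2 (a > b): [(4, 10, 9)]
Optimal job order: [6, 1, 3, 5, 2, 4]
Schedule:
  Job 6: M1 done at 1, M2 done at 9
  Job 1: M1 done at 3, M2 done at 21
  Job 3: M1 done at 11, M2 done at 30
  Job 5: M1 done at 20, M2 done at 39
  Job 2: M1 done at 32, M2 done at 51
  Job 4: M1 done at 42, M2 done at 60
Makespan = 60

60


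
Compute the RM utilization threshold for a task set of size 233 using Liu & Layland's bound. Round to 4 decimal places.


Compute 2^(1/233) = 1.0029793100
Subtract 1: 1.0029793100 - 1 = 0.0029793100
Multiply by n: 233 * 0.0029793100 = 0.6941792300
Round to 4 dp: 0.6942

0.6942


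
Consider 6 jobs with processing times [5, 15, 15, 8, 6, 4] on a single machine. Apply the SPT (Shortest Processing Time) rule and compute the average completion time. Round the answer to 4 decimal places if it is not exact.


Sort jobs by processing time (SPT order): [4, 5, 6, 8, 15, 15]
Compute completion times sequentially:
  Job 1: processing = 4, completes at 4
  Job 2: processing = 5, completes at 9
  Job 3: processing = 6, completes at 15
  Job 4: processing = 8, completes at 23
  Job 5: processing = 15, completes at 38
  Job 6: processing = 15, completes at 53
Sum of completion times = 142
Average completion time = 142/6 = 23.6667

23.6667


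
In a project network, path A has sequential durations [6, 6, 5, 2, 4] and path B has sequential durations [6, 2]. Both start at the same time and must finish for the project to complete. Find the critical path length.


Path A total = 6 + 6 + 5 + 2 + 4 = 23
Path B total = 6 + 2 = 8
Critical path = longest path = max(23, 8) = 23

23


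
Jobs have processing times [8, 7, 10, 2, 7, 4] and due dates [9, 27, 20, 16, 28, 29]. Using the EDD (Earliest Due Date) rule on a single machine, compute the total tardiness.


Sort by due date (EDD order): [(8, 9), (2, 16), (10, 20), (7, 27), (7, 28), (4, 29)]
Compute completion times and tardiness:
  Job 1: p=8, d=9, C=8, tardiness=max(0,8-9)=0
  Job 2: p=2, d=16, C=10, tardiness=max(0,10-16)=0
  Job 3: p=10, d=20, C=20, tardiness=max(0,20-20)=0
  Job 4: p=7, d=27, C=27, tardiness=max(0,27-27)=0
  Job 5: p=7, d=28, C=34, tardiness=max(0,34-28)=6
  Job 6: p=4, d=29, C=38, tardiness=max(0,38-29)=9
Total tardiness = 15

15


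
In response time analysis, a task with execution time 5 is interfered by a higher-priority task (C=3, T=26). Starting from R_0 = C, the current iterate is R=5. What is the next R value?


R_next = C + ceil(R_prev / T_hp) * C_hp
ceil(5 / 26) = ceil(0.1923) = 1
Interference = 1 * 3 = 3
R_next = 5 + 3 = 8

8


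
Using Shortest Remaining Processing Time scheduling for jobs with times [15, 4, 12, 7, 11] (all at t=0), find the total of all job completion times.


Since all jobs arrive at t=0, SRPT equals SPT ordering.
SPT order: [4, 7, 11, 12, 15]
Completion times:
  Job 1: p=4, C=4
  Job 2: p=7, C=11
  Job 3: p=11, C=22
  Job 4: p=12, C=34
  Job 5: p=15, C=49
Total completion time = 4 + 11 + 22 + 34 + 49 = 120

120


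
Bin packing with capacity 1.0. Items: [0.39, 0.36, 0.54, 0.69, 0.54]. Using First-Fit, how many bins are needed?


Place items sequentially using First-Fit:
  Item 0.39 -> new Bin 1
  Item 0.36 -> Bin 1 (now 0.75)
  Item 0.54 -> new Bin 2
  Item 0.69 -> new Bin 3
  Item 0.54 -> new Bin 4
Total bins used = 4

4


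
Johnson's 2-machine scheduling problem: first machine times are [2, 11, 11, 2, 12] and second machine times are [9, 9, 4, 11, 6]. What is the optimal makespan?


Apply Johnson's rule:
  Group 1 (a <= b): [(1, 2, 9), (4, 2, 11)]
  Group 2 (a > b): [(2, 11, 9), (5, 12, 6), (3, 11, 4)]
Optimal job order: [1, 4, 2, 5, 3]
Schedule:
  Job 1: M1 done at 2, M2 done at 11
  Job 4: M1 done at 4, M2 done at 22
  Job 2: M1 done at 15, M2 done at 31
  Job 5: M1 done at 27, M2 done at 37
  Job 3: M1 done at 38, M2 done at 42
Makespan = 42

42


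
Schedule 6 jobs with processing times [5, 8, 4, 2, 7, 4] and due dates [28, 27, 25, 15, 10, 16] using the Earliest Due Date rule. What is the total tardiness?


Sort by due date (EDD order): [(7, 10), (2, 15), (4, 16), (4, 25), (8, 27), (5, 28)]
Compute completion times and tardiness:
  Job 1: p=7, d=10, C=7, tardiness=max(0,7-10)=0
  Job 2: p=2, d=15, C=9, tardiness=max(0,9-15)=0
  Job 3: p=4, d=16, C=13, tardiness=max(0,13-16)=0
  Job 4: p=4, d=25, C=17, tardiness=max(0,17-25)=0
  Job 5: p=8, d=27, C=25, tardiness=max(0,25-27)=0
  Job 6: p=5, d=28, C=30, tardiness=max(0,30-28)=2
Total tardiness = 2

2


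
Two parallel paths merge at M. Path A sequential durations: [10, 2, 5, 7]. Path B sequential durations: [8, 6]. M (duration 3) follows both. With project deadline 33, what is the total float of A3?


Forward pass: ES(A3) = sum of predecessors on chain A = 12
EF = ES + duration = 12 + 5 = 17
Backward pass: LF(M) = deadline = 33; LS(M) = 33 - 3 = 30
LF(A3) = LS(M) - sum(successors on chain A) = 30 - 7 = 23
LS = LF - duration = 23 - 5 = 18
Total float = LS - ES = 18 - 12 = 6

6


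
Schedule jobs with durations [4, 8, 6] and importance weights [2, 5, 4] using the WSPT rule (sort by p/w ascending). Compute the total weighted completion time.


Compute p/w ratios and sort ascending (WSPT): [(6, 4), (8, 5), (4, 2)]
Compute weighted completion times:
  Job (p=6,w=4): C=6, w*C=4*6=24
  Job (p=8,w=5): C=14, w*C=5*14=70
  Job (p=4,w=2): C=18, w*C=2*18=36
Total weighted completion time = 130

130


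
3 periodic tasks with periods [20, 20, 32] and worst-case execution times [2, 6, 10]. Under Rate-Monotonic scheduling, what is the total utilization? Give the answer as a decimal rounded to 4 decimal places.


Compute individual utilizations (exact fractions):
  Task 1: C/T = 2/20 = 1/10 (approx. 0.1)
  Task 2: C/T = 6/20 = 3/10 (approx. 0.3)
  Task 3: C/T = 10/32 = 5/16 (approx. 0.3125)
Total utilization U = 1/10 + 3/10 + 5/16 = 57/80
Rounded to 4 decimal places: U = 0.7125
RM (Liu & Layland) bound for 3 tasks = 0.779763; compare with U = 57/80 (approx. 0.712500)
U <= bound, so schedulable by RM sufficient condition.

0.7125


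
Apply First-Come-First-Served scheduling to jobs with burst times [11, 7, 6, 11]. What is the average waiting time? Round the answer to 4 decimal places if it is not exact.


FCFS order (as given): [11, 7, 6, 11]
Waiting times:
  Job 1: wait = 0
  Job 2: wait = 11
  Job 3: wait = 18
  Job 4: wait = 24
Sum of waiting times = 53
Average waiting time = 53/4 = 13.25

13.25


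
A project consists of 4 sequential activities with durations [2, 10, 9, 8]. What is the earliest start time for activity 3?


Activity 3 starts after activities 1 through 2 complete.
Predecessor durations: [2, 10]
ES = 2 + 10 = 12

12


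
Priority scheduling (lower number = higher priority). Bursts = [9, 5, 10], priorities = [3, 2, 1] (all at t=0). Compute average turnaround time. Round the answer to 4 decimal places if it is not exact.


Sort by priority (ascending = highest first):
Order: [(1, 10), (2, 5), (3, 9)]
Completion times:
  Priority 1, burst=10, C=10
  Priority 2, burst=5, C=15
  Priority 3, burst=9, C=24
Average turnaround = 49/3 = 16.3333

16.3333


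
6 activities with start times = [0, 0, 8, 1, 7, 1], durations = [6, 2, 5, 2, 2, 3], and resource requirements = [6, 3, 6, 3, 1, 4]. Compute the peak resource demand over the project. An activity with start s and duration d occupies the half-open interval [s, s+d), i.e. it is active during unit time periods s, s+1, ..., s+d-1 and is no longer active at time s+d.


Each activity i is active on [start_i, start_i + duration_i).
Compute total resource usage per time slot:
  t=0: active resources = [6, 3], total = 9
  t=1: active resources = [6, 3, 3, 4], total = 16
  t=2: active resources = [6, 3, 4], total = 13
  t=3: active resources = [6, 4], total = 10
  t=4: active resources = [6], total = 6
  t=5: active resources = [6], total = 6
  t=6: active resources = [], total = 0
  t=7: active resources = [1], total = 1
  t=8: active resources = [6, 1], total = 7
  t=9: active resources = [6], total = 6
  t=10: active resources = [6], total = 6
  t=11: active resources = [6], total = 6
  t=12: active resources = [6], total = 6
Peak resource demand = 16

16


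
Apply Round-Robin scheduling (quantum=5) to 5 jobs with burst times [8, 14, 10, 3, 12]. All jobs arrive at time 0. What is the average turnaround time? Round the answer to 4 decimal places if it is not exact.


Time quantum = 5
Execution trace:
  J1 runs 5 units, time = 5
  J2 runs 5 units, time = 10
  J3 runs 5 units, time = 15
  J4 runs 3 units, time = 18
  J5 runs 5 units, time = 23
  J1 runs 3 units, time = 26
  J2 runs 5 units, time = 31
  J3 runs 5 units, time = 36
  J5 runs 5 units, time = 41
  J2 runs 4 units, time = 45
  J5 runs 2 units, time = 47
Finish times: [26, 45, 36, 18, 47]
Average turnaround = 172/5 = 34.4

34.4


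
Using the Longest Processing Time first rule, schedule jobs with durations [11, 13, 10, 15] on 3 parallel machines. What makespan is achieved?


Sort jobs in decreasing order (LPT): [15, 13, 11, 10]
Assign each job to the least loaded machine:
  Machine 1: jobs [15], load = 15
  Machine 2: jobs [13], load = 13
  Machine 3: jobs [11, 10], load = 21
Makespan = max load = 21

21


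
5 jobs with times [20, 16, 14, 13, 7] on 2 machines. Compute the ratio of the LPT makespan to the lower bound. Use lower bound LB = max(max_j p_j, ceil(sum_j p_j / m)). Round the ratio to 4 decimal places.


LPT order: [20, 16, 14, 13, 7]
Machine loads after assignment: [33, 37]
LPT makespan = 37
Lower bound = max(max_job, ceil(total/2)) = max(20, 35) = 35
Ratio = 37 / 35 = 1.0571

1.0571


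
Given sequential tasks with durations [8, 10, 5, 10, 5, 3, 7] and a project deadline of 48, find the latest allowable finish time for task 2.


LF(activity 2) = deadline - sum of successor durations
Successors: activities 3 through 7 with durations [5, 10, 5, 3, 7]
Sum of successor durations = 30
LF = 48 - 30 = 18

18


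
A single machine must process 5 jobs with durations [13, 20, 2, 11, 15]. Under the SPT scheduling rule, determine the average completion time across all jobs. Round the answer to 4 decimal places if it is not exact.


Sort jobs by processing time (SPT order): [2, 11, 13, 15, 20]
Compute completion times sequentially:
  Job 1: processing = 2, completes at 2
  Job 2: processing = 11, completes at 13
  Job 3: processing = 13, completes at 26
  Job 4: processing = 15, completes at 41
  Job 5: processing = 20, completes at 61
Sum of completion times = 143
Average completion time = 143/5 = 28.6

28.6


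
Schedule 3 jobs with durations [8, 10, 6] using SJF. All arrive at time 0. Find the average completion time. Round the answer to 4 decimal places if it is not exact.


SJF order (ascending): [6, 8, 10]
Completion times:
  Job 1: burst=6, C=6
  Job 2: burst=8, C=14
  Job 3: burst=10, C=24
Average completion = 44/3 = 14.6667

14.6667


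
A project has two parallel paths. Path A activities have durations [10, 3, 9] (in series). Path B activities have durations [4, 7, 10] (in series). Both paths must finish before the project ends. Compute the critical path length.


Path A total = 10 + 3 + 9 = 22
Path B total = 4 + 7 + 10 = 21
Critical path = longest path = max(22, 21) = 22

22


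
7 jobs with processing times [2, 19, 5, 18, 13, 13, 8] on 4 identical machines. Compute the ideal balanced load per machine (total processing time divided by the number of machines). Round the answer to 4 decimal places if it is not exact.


Total processing time = 2 + 19 + 5 + 18 + 13 + 13 + 8 = 78
Number of machines = 4
Ideal balanced load = 78 / 4 = 19.5

19.5


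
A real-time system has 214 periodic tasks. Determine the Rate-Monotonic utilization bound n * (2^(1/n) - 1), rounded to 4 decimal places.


Compute 2^(1/214) = 1.0032442568
Subtract 1: 1.0032442568 - 1 = 0.0032442568
Multiply by n: 214 * 0.0032442568 = 0.6942709552
Round to 4 dp: 0.6943

0.6943


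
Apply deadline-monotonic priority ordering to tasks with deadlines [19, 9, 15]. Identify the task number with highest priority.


Sort tasks by relative deadline (ascending):
  Task 2: deadline = 9
  Task 3: deadline = 15
  Task 1: deadline = 19
Priority order (highest first): [2, 3, 1]
Highest priority task = 2

2


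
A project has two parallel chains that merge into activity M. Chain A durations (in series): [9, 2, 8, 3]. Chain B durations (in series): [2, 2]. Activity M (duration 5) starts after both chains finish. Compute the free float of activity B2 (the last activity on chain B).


ES(B2) = sum of predecessors on chain B = 2
EF(B2) = ES + duration = 2 + 2 = 4
Successor of B2 is M. ES(M) = max(sum(A), sum(B)) = max(22, 4) = 22
Free float = ES(successor) - EF(current) = 22 - 4 = 18

18


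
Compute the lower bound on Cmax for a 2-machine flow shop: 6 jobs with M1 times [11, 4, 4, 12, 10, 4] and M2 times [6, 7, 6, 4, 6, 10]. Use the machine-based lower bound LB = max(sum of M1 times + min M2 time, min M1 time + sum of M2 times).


LB1 = sum(M1 times) + min(M2 times) = 45 + 4 = 49
LB2 = min(M1 times) + sum(M2 times) = 4 + 39 = 43
Lower bound = max(LB1, LB2) = max(49, 43) = 49

49


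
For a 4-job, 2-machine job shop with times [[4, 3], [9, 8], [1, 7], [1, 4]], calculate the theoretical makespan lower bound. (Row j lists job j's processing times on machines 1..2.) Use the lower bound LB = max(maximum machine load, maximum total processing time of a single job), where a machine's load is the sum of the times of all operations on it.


Machine loads:
  Machine 1: 4 + 9 + 1 + 1 = 15
  Machine 2: 3 + 8 + 7 + 4 = 22
Max machine load = 22
Job totals:
  Job 1: 7
  Job 2: 17
  Job 3: 8
  Job 4: 5
Max job total = 17
Lower bound = max(22, 17) = 22

22
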